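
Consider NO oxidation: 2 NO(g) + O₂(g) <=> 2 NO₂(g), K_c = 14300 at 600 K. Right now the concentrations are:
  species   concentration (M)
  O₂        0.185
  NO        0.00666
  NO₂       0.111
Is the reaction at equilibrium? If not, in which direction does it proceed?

Q_c = [NO₂]² / ([NO]²·[O₂]) = (0.111)² / ((0.00666)²·(0.185)) = 1500
Q_c = 1500 < K_c = 14300, so the forward reaction proceeds.

in the forward direction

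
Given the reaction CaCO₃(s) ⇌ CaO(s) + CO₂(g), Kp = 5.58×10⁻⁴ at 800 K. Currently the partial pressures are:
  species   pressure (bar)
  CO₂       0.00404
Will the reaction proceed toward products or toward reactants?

reverse (toward reactants)

(CaCO₃, CaO are pure solids — omitted from Qp.)
Qp = P(CO₂) = 0.00404
Qp = 0.00404 > Kp = 5.58×10⁻⁴, so the reverse reaction proceeds.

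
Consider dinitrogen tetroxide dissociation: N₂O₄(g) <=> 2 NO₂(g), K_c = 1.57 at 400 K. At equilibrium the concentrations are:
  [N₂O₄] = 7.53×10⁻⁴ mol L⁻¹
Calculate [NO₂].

At equilibrium, K_c = [NO₂]² / [N₂O₄] = 1.57.
([NO₂])² / (7.53×10⁻⁴) = 1.57
[NO₂]² = 0.00118 ⇒ [NO₂] = 0.0344 mol L⁻¹

[NO₂] = 0.0344 mol L⁻¹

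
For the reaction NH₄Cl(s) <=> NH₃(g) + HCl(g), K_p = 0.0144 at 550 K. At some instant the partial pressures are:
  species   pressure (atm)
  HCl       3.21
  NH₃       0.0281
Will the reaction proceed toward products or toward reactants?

in the reverse direction

(NH₄Cl is a pure solid — omitted from Q_p.)
Q_p = P(NH₃)·P(HCl) = (0.0281)·(3.21) = 0.0902
Q_p = 0.0902 > K_p = 0.0144, so the reverse reaction proceeds.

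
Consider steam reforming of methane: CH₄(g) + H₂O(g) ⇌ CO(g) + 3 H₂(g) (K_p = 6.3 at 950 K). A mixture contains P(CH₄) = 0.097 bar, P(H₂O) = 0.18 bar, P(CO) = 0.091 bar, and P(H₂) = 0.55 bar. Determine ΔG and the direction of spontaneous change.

Q_p = P(CO)·P(H₂)³ / (P(CH₄)·P(H₂O)) = (0.091)·(0.55)³ / ((0.097)·(0.18)) = 0.867
ΔG = RT ln(Q_p/K_p) = (8.314 J mol⁻¹ K⁻¹)(950 K) × ln(0.867/6.3)
   = (7.898 kJ/mol)(-1.983) = -15.7 kJ/mol
ΔG < 0, so the forward reaction is spontaneous (proceeds forward).

ΔG = -15.7 kJ/mol; the forward reaction is spontaneous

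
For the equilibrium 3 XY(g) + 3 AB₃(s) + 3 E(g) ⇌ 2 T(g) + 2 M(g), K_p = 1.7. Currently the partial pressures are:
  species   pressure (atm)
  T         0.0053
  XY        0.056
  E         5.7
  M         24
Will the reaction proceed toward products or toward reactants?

to the right

(AB₃ is a pure solid — omitted from Q_p.)
Q_p = P(T)²·P(M)² / (P(XY)³·P(E)³) = (0.0053)²·(24)² / ((0.056)³·(5.7)³) = 0.50
Q_p = 0.50 < K_p = 1.7, so the forward reaction proceeds.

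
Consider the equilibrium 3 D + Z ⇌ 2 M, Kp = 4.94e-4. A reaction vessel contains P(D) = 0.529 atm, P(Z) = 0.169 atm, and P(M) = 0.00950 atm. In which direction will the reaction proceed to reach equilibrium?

Qp = P(M)² / (P(D)³·P(Z)) = (0.00950)² / ((0.529)³·(0.169)) = 0.00361
Qp = 0.00361 > Kp = 4.94e-4, so the reverse reaction proceeds.

reverse (toward reactants)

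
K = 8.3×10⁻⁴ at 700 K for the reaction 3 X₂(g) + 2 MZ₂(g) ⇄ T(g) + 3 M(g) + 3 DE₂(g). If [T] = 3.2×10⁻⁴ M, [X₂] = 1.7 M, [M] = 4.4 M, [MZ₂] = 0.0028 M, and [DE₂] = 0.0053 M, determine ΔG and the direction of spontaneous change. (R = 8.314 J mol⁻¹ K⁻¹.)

Q = [T]·[M]³·[DE₂]³ / ([X₂]³·[MZ₂]²) = (3.2×10⁻⁴)·(4.4)³·(0.0053)³ / ((1.7)³·(0.0028)²) = 1.05×10⁻⁴
ΔG = RT ln(Q/K) = (8.314 J mol⁻¹ K⁻¹)(700 K) × ln(1.05×10⁻⁴/8.3×10⁻⁴)
   = (5.820 kJ/mol)(-2.067) = -12.0 kJ/mol
ΔG < 0, so the forward reaction is spontaneous (proceeds forward).

ΔG = -12.0 kJ/mol; the forward reaction is spontaneous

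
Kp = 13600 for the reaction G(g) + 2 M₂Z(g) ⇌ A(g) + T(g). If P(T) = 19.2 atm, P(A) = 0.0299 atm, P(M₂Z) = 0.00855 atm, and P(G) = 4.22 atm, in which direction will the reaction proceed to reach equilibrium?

to the right

Qp = P(A)·P(T) / (P(G)·P(M₂Z)²) = (0.0299)·(19.2) / ((4.22)·(0.00855)²) = 1860
Qp = 1860 < Kp = 13600, so the forward reaction proceeds.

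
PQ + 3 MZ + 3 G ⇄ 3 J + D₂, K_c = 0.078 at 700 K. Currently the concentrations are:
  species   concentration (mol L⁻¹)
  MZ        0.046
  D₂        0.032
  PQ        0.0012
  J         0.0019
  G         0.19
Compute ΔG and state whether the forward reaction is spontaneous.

ΔG = 7.31 kJ/mol; the forward reaction is non-spontaneous

Q_c = [J]³·[D₂] / ([PQ]·[MZ]³·[G]³) = (0.0019)³·(0.032) / ((0.0012)·(0.046)³·(0.19)³) = 0.274
ΔG = RT ln(Q_c/K_c) = (8.314 J mol⁻¹ K⁻¹)(700 K) × ln(0.274/0.078)
   = (5.820 kJ/mol)(1.256) = 7.31 kJ/mol
ΔG > 0, so the forward reaction is non-spontaneous (proceeds in reverse).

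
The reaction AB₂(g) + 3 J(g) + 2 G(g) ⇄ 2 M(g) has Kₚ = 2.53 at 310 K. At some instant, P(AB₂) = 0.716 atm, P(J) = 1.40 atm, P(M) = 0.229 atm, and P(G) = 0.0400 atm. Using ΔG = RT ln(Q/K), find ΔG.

ΔG = 4.86 kJ/mol

Qₚ = P(M)² / (P(AB₂)·P(J)³·P(G)²) = (0.229)² / ((0.716)·(1.40)³·(0.0400)²) = 16.7
ΔG = RT ln(Qₚ/Kₚ) = (8.314 J mol⁻¹ K⁻¹)(310 K) × ln(16.7/2.53)
   = (2.577 kJ/mol)(1.887) = 4.86 kJ/mol
ΔG > 0, so the forward reaction is non-spontaneous (proceeds in reverse).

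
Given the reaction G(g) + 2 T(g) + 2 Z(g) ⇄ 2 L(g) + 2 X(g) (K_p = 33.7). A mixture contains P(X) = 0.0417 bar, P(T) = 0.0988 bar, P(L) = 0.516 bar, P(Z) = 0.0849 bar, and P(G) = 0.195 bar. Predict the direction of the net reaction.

no net change (already at equilibrium)

Q_p = P(L)²·P(X)² / (P(G)·P(T)²·P(Z)²) = (0.516)²·(0.0417)² / ((0.195)·(0.0988)²·(0.0849)²) = 33.7
Q_p = 33.7 = K_p, so the system is already at equilibrium.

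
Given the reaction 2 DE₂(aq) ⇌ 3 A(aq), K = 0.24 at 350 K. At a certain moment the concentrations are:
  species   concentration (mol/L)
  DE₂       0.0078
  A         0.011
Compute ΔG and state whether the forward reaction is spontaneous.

ΔG = -6.97 kJ/mol; the forward reaction is spontaneous

Q = [A]³ / [DE₂]² = (0.011)³ / (0.0078)² = 0.0219
ΔG = RT ln(Q/K) = (8.314 J mol⁻¹ K⁻¹)(350 K) × ln(0.0219/0.24)
   = (2.910 kJ/mol)(-2.394) = -6.97 kJ/mol
ΔG < 0, so the forward reaction is spontaneous (proceeds forward).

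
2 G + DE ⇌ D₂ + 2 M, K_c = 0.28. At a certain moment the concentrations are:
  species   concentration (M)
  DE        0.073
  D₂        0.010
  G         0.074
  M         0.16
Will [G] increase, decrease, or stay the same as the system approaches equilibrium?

increase

Q_c = [D₂]·[M]² / ([G]²·[DE]) = (0.010)·(0.16)² / ((0.074)²·(0.073)) = 0.64
Q_c = 0.64 > K_c = 0.28: net reverse reaction.
G is a reactant, so it increases.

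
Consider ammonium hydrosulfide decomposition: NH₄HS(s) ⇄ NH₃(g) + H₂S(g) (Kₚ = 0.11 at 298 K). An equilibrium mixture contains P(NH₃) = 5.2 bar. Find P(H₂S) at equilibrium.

(NH₄HS is a pure solid — omitted from Kₚ.)
At equilibrium, Kₚ = P(NH₃)·P(H₂S) = 0.11.
(5.2)·(P(H₂S)) = 0.11
P(H₂S) = 0.0212 = 0.021 bar

P(H₂S) = 0.021 bar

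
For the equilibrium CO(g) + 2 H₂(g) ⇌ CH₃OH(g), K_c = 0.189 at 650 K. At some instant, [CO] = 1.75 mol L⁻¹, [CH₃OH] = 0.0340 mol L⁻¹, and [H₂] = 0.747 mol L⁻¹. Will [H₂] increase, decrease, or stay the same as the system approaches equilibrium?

Q_c = [CH₃OH] / ([CO]·[H₂]²) = (0.0340) / ((1.75)·(0.747)²) = 0.0348
Q_c = 0.0348 < K_c = 0.189: net forward reaction.
H₂ is a reactant, so it decreases.

decrease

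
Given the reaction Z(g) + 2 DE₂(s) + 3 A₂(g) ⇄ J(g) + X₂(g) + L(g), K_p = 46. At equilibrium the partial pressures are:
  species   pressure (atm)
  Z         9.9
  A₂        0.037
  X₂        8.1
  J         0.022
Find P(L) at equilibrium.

P(L) = 0.13 atm

(DE₂ is a pure solid — omitted from K_p.)
At equilibrium, K_p = P(J)·P(X₂)·P(L) / (P(Z)·P(A₂)³) = 46.
(0.022)·(8.1)·(P(L)) / ((9.9)·(0.037)³) = 46
P(L) = 0.129 = 0.13 atm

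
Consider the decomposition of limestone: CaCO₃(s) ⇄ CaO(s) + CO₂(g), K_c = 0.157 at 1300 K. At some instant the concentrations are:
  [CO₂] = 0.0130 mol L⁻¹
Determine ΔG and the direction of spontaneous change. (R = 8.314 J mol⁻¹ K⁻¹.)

ΔG = -26.9 kJ/mol; the forward reaction is spontaneous

(CaCO₃, CaO are pure solids — omitted from Q_c.)
Q_c = [CO₂] = 0.0130
ΔG = RT ln(Q_c/K_c) = (8.314 J mol⁻¹ K⁻¹)(1300 K) × ln(0.0130/0.157)
   = (10.81 kJ/mol)(-2.491) = -26.9 kJ/mol
ΔG < 0, so the forward reaction is spontaneous (proceeds forward).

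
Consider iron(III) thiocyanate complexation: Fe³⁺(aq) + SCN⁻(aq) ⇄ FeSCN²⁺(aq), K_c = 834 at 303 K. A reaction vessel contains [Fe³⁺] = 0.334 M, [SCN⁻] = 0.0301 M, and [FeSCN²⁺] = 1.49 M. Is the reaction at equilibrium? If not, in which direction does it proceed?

forward (toward products)

Q_c = [FeSCN²⁺] / ([Fe³⁺]·[SCN⁻]) = (1.49) / ((0.334)·(0.0301)) = 148
Q_c = 148 < K_c = 834, so the forward reaction proceeds.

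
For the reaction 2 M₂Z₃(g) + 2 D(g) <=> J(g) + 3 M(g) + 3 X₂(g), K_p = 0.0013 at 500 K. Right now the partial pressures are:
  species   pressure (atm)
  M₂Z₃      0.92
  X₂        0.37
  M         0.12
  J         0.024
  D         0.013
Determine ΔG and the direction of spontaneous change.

Q_p = P(J)·P(M)³·P(X₂)³ / (P(M₂Z₃)²·P(D)²) = (0.024)·(0.12)³·(0.37)³ / ((0.92)²·(0.013)²) = 0.0147
ΔG = RT ln(Q_p/K_p) = (8.314 J mol⁻¹ K⁻¹)(500 K) × ln(0.0147/0.0013)
   = (4.157 kJ/mol)(2.425) = 10.1 kJ/mol
ΔG > 0, so the forward reaction is non-spontaneous (proceeds in reverse).

ΔG = 10.1 kJ/mol; the forward reaction is non-spontaneous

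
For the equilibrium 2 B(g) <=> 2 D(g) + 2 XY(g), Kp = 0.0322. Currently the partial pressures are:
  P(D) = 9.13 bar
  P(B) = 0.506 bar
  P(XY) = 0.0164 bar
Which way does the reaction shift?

Qp = P(D)²·P(XY)² / P(B)² = (9.13)²·(0.0164)² / (0.506)² = 0.0876
Qp = 0.0876 > Kp = 0.0322, so the reverse reaction proceeds.

to the left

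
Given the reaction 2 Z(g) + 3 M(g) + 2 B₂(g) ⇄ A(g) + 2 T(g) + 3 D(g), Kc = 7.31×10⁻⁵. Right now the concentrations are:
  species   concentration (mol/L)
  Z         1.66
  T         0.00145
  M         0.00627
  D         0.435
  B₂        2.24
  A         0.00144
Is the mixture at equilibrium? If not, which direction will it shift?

Qc = [A]·[T]²·[D]³ / ([Z]²·[M]³·[B₂]²) = (0.00144)·(0.00145)²·(0.435)³ / ((1.66)²·(0.00627)³·(2.24)²) = 7.31×10⁻⁵
Qc = 7.31×10⁻⁵ = Kc; the system is at equilibrium.

yes, at equilibrium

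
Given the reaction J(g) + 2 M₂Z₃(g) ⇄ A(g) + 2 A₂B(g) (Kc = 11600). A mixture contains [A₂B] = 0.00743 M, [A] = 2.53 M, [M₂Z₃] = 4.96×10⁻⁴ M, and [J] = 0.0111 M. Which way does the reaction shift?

reverse (toward reactants)

Qc = [A]·[A₂B]² / ([J]·[M₂Z₃]²) = (2.53)·(0.00743)² / ((0.0111)·(4.96×10⁻⁴)²) = 51100
Qc = 51100 > Kc = 11600, so the reverse reaction proceeds.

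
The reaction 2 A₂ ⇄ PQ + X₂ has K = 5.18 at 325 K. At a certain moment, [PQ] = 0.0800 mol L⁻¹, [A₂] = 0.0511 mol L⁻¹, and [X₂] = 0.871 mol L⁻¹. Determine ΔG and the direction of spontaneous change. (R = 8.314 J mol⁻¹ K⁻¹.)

Q = [PQ]·[X₂] / [A₂]² = (0.0800)·(0.871) / (0.0511)² = 26.7
ΔG = RT ln(Q/K) = (8.314 J mol⁻¹ K⁻¹)(325 K) × ln(26.7/5.18)
   = (2.702 kJ/mol)(1.640) = 4.43 kJ/mol
ΔG > 0, so the forward reaction is non-spontaneous (proceeds in reverse).

ΔG = 4.43 kJ/mol; the forward reaction is non-spontaneous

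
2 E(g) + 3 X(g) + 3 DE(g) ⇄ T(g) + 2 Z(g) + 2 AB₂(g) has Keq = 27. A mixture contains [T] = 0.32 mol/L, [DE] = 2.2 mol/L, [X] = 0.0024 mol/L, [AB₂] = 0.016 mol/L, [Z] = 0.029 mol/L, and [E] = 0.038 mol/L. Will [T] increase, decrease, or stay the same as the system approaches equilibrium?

Q = [T]·[Z]²·[AB₂]² / ([E]²·[X]³·[DE]³) = (0.32)·(0.029)²·(0.016)² / ((0.038)²·(0.0024)³·(2.2)³) = 320
Q = 320 > Keq = 27: net reverse reaction.
T is a product, so it decreases.

decrease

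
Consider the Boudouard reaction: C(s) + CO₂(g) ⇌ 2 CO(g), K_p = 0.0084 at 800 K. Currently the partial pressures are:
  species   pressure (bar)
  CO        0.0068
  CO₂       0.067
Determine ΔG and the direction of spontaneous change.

(C is a pure solid — omitted from Q_p.)
Q_p = P(CO)² / P(CO₂) = (0.0068)² / (0.067) = 6.90e-4
ΔG = RT ln(Q_p/K_p) = (8.314 J mol⁻¹ K⁻¹)(800 K) × ln(6.90e-4/0.0084)
   = (6.651 kJ/mol)(-2.499) = -16.6 kJ/mol
ΔG < 0, so the forward reaction is spontaneous (proceeds forward).

ΔG = -16.6 kJ/mol; the forward reaction is spontaneous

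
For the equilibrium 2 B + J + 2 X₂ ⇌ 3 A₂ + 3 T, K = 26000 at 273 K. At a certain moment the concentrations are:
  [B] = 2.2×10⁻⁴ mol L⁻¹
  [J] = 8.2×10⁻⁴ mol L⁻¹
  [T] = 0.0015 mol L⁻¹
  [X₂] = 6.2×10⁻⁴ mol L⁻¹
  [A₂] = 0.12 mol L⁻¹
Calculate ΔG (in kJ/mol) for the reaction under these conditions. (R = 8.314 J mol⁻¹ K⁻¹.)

ΔG = 6.10 kJ/mol

Q = [A₂]³·[T]³ / ([B]²·[J]·[X₂]²) = (0.12)³·(0.0015)³ / ((2.2×10⁻⁴)²·(8.2×10⁻⁴)·(6.2×10⁻⁴)²) = 3.82×10⁵
ΔG = RT ln(Q/K) = (8.314 J mol⁻¹ K⁻¹)(273 K) × ln(3.82×10⁵/26000)
   = (2.270 kJ/mol)(2.687) = 6.10 kJ/mol
ΔG > 0, so the forward reaction is non-spontaneous (proceeds in reverse).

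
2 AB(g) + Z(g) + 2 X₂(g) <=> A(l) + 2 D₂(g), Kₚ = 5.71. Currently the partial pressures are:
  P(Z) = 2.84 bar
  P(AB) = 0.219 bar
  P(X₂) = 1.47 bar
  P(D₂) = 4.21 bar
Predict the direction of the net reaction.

toward reactants

(A is a pure liquid — omitted from Qₚ.)
Qₚ = P(D₂)² / (P(AB)²·P(Z)·P(X₂)²) = (4.21)² / ((0.219)²·(2.84)·(1.47)²) = 60.2
Qₚ = 60.2 > Kₚ = 5.71, so the reverse reaction proceeds.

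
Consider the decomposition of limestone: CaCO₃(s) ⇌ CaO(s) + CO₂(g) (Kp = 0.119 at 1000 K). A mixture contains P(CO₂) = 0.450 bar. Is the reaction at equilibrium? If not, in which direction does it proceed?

reverse (toward reactants)

(CaCO₃, CaO are pure solids — omitted from Qp.)
Qp = P(CO₂) = 0.450
Qp = 0.450 > Kp = 0.119, so the reverse reaction proceeds.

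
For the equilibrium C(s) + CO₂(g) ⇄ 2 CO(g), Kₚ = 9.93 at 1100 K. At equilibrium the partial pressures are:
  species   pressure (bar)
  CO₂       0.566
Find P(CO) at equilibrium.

P(CO) = 2.37 bar

(C is a pure solid — omitted from Kₚ.)
At equilibrium, Kₚ = P(CO)² / P(CO₂) = 9.93.
(P(CO))² / (0.566) = 9.93
P(CO)² = 5.62 ⇒ P(CO) = 2.37 bar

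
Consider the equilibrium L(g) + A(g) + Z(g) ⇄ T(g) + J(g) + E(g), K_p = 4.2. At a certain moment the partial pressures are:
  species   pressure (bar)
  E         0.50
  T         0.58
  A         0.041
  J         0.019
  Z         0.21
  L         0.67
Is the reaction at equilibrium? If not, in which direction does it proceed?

Q_p = P(T)·P(J)·P(E) / (P(L)·P(A)·P(Z)) = (0.58)·(0.019)·(0.50) / ((0.67)·(0.041)·(0.21)) = 0.96
Q_p = 0.96 < K_p = 4.2, so the forward reaction proceeds.

toward products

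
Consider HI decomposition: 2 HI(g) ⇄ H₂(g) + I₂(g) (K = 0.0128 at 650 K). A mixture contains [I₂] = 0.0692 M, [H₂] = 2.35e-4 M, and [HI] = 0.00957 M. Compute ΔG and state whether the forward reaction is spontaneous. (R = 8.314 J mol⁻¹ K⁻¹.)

Q = [H₂]·[I₂] / [HI]² = (2.35e-4)·(0.0692) / (0.00957)² = 0.178
ΔG = RT ln(Q/K) = (8.314 J mol⁻¹ K⁻¹)(650 K) × ln(0.178/0.0128)
   = (5.404 kJ/mol)(2.632) = 14.2 kJ/mol
ΔG > 0, so the forward reaction is non-spontaneous (proceeds in reverse).

ΔG = 14.2 kJ/mol; the forward reaction is non-spontaneous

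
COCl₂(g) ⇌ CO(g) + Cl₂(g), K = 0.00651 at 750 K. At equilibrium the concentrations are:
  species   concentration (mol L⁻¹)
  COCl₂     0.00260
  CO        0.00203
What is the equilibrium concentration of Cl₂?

At equilibrium, K = [CO]·[Cl₂] / [COCl₂] = 0.00651.
(0.00203)·([Cl₂]) / (0.00260) = 0.00651
[Cl₂] = 0.00834 mol L⁻¹

[Cl₂] = 0.00834 mol L⁻¹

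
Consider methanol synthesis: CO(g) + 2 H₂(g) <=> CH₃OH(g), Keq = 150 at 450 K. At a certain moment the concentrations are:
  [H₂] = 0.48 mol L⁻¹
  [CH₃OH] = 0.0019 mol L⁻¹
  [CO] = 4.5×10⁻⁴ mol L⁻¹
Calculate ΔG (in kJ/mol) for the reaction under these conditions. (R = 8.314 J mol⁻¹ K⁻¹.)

Q = [CH₃OH] / ([CO]·[H₂]²) = (0.0019) / ((4.5×10⁻⁴)·(0.48)²) = 18.3
ΔG = RT ln(Q/Keq) = (8.314 J mol⁻¹ K⁻¹)(450 K) × ln(18.3/150)
   = (3.741 kJ/mol)(-2.104) = -7.87 kJ/mol
ΔG < 0, so the forward reaction is spontaneous (proceeds forward).

ΔG = -7.87 kJ/mol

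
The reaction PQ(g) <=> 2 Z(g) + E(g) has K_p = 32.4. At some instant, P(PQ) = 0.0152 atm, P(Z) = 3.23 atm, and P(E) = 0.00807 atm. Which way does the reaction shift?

forward (toward products)

Q_p = P(Z)²·P(E) / P(PQ) = (3.23)²·(0.00807) / (0.0152) = 5.54
Q_p = 5.54 < K_p = 32.4, so the forward reaction proceeds.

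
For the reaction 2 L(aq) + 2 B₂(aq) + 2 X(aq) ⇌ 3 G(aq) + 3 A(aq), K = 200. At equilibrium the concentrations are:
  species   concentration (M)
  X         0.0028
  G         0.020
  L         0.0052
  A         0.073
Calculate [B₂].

[B₂] = 0.27 M

At equilibrium, K = [G]³·[A]³ / ([L]²·[B₂]²·[X]²) = 200.
(0.020)³·(0.073)³ / ((0.0052)²·([B₂])²·(0.0028)²) = 200
[B₂]² = 0.0734 ⇒ [B₂] = 0.27 M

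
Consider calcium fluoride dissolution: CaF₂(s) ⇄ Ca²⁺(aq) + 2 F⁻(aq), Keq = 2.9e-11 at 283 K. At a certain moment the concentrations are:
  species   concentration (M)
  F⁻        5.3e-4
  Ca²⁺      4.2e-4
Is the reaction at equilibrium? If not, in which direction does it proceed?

to the left

(CaF₂ is a pure solid — omitted from Q.)
Q = [Ca²⁺]·[F⁻]² = (4.2e-4)·(5.3e-4)² = 1.2e-10
Q = 1.2e-10 > Keq = 2.9e-11, so the reverse reaction proceeds.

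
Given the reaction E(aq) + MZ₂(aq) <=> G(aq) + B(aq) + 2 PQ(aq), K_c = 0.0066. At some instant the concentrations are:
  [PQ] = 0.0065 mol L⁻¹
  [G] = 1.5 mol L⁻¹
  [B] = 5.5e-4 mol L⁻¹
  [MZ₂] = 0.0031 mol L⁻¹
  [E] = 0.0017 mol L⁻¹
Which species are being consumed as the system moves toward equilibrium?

none (at equilibrium)

Q_c = [G]·[B]·[PQ]² / ([E]·[MZ₂]) = (1.5)·(5.5e-4)·(0.0065)² / ((0.0017)·(0.0031)) = 0.0066
Q_c = 0.0066 = K_c; the system is at equilibrium.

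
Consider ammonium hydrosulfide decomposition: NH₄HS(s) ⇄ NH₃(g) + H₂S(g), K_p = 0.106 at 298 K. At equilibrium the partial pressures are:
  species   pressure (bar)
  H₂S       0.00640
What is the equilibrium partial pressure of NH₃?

P(NH₃) = 16.6 bar

(NH₄HS is a pure solid — omitted from K_p.)
At equilibrium, K_p = P(NH₃)·P(H₂S) = 0.106.
(P(NH₃))·(0.00640) = 0.106
P(NH₃) = 16.6 bar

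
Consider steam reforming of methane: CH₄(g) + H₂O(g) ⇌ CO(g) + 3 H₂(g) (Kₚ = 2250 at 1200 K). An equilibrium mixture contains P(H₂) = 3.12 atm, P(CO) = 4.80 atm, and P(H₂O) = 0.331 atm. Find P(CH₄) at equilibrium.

P(CH₄) = 0.196 atm

At equilibrium, Kₚ = P(CO)·P(H₂)³ / (P(CH₄)·P(H₂O)) = 2250.
(4.80)·(3.12)³ / ((P(CH₄))·(0.331)) = 2250
P(CH₄) = 0.196 atm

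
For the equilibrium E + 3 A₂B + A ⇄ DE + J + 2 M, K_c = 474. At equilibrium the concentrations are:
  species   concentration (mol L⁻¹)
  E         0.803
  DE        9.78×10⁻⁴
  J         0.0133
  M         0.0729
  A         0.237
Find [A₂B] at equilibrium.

[A₂B] = 9.15×10⁻⁴ mol L⁻¹

At equilibrium, K_c = [DE]·[J]·[M]² / ([E]·[A₂B]³·[A]) = 474.
(9.78×10⁻⁴)·(0.0133)·(0.0729)² / ((0.803)·([A₂B])³·(0.237)) = 474
[A₂B]³ = 7.66×10⁻¹⁰ ⇒ [A₂B] = 9.15×10⁻⁴ mol L⁻¹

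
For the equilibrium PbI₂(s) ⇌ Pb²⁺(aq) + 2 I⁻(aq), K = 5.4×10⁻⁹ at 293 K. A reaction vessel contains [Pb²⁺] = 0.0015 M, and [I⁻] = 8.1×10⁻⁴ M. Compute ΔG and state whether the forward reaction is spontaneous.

(PbI₂ is a pure solid — omitted from Q.)
Q = [Pb²⁺]·[I⁻]² = (0.0015)·(8.1×10⁻⁴)² = 9.84×10⁻¹⁰
ΔG = RT ln(Q/K) = (8.314 J mol⁻¹ K⁻¹)(293 K) × ln(9.84×10⁻¹⁰/5.4×10⁻⁹)
   = (2.436 kJ/mol)(-1.703) = -4.15 kJ/mol
ΔG < 0, so the forward reaction is spontaneous (proceeds forward).

ΔG = -4.15 kJ/mol; the forward reaction is spontaneous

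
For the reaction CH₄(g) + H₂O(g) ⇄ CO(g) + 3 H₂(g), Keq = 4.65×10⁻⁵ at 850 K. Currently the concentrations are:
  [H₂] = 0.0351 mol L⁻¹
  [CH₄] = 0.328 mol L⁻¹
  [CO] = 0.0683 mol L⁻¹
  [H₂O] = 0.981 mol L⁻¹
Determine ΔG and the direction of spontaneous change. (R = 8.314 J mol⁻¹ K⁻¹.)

ΔG = -11.5 kJ/mol; the forward reaction is spontaneous

Q = [CO]·[H₂]³ / ([CH₄]·[H₂O]) = (0.0683)·(0.0351)³ / ((0.328)·(0.981)) = 9.18×10⁻⁶
ΔG = RT ln(Q/Keq) = (8.314 J mol⁻¹ K⁻¹)(850 K) × ln(9.18×10⁻⁶/4.65×10⁻⁵)
   = (7.067 kJ/mol)(-1.622) = -11.5 kJ/mol
ΔG < 0, so the forward reaction is spontaneous (proceeds forward).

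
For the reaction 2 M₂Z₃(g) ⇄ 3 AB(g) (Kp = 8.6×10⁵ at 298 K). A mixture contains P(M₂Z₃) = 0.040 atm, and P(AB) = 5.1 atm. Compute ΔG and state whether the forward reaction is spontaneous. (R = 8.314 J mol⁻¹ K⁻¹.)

Qp = P(AB)³ / P(M₂Z₃)² = (5.1)³ / (0.040)² = 82900
ΔG = RT ln(Qp/Kp) = (8.314 J mol⁻¹ K⁻¹)(298 K) × ln(82900/8.6×10⁵)
   = (2.478 kJ/mol)(-2.339) = -5.80 kJ/mol
ΔG < 0, so the forward reaction is spontaneous (proceeds forward).

ΔG = -5.80 kJ/mol; the forward reaction is spontaneous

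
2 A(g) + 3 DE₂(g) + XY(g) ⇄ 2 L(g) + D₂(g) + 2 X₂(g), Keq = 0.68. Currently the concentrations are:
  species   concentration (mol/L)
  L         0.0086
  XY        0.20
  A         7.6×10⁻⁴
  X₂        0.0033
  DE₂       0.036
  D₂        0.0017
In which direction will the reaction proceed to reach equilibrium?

Q = [L]²·[D₂]·[X₂]² / ([A]²·[DE₂]³·[XY]) = (0.0086)²·(0.0017)·(0.0033)² / ((7.6×10⁻⁴)²·(0.036)³·(0.20)) = 0.25
Q = 0.25 < Keq = 0.68, so the forward reaction proceeds.

forward (toward products)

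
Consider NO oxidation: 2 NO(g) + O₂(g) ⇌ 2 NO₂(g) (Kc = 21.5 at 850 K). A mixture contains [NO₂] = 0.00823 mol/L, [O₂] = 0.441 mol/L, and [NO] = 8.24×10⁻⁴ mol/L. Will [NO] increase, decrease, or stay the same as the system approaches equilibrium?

increase

Qc = [NO₂]² / ([NO]²·[O₂]) = (0.00823)² / ((8.24×10⁻⁴)²·(0.441)) = 226
Qc = 226 > Kc = 21.5: net reverse reaction.
NO is a reactant, so it increases.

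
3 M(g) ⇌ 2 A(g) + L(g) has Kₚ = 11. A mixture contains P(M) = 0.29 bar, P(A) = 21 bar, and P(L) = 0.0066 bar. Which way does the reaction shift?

toward reactants

Qₚ = P(A)²·P(L) / P(M)³ = (21)²·(0.0066) / (0.29)³ = 120
Qₚ = 120 > Kₚ = 11, so the reverse reaction proceeds.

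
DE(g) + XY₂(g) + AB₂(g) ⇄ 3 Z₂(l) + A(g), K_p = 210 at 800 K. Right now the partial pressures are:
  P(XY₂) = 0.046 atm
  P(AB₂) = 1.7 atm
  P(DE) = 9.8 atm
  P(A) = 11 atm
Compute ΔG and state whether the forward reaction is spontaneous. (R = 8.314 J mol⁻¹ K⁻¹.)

ΔG = -17.8 kJ/mol; the forward reaction is spontaneous

(Z₂ is a pure liquid — omitted from Q_p.)
Q_p = P(A) / (P(DE)·P(XY₂)·P(AB₂)) = (11) / ((9.8)·(0.046)·(1.7)) = 14.4
ΔG = RT ln(Q_p/K_p) = (8.314 J mol⁻¹ K⁻¹)(800 K) × ln(14.4/210)
   = (6.651 kJ/mol)(-2.680) = -17.8 kJ/mol
ΔG < 0, so the forward reaction is spontaneous (proceeds forward).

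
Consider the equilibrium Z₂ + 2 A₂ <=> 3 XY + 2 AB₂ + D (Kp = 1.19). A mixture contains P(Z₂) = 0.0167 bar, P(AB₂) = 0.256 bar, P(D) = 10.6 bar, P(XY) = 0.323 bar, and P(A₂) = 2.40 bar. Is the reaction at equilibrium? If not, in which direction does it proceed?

Qp = P(XY)³·P(AB₂)²·P(D) / (P(Z₂)·P(A₂)²) = (0.323)³·(0.256)²·(10.6) / ((0.0167)·(2.40)²) = 0.243
Qp = 0.243 < Kp = 1.19, so the forward reaction proceeds.

in the forward direction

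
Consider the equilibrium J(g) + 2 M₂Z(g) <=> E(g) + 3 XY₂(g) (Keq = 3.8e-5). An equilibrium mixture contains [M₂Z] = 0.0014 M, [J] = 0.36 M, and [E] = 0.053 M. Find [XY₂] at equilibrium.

At equilibrium, Keq = [E]·[XY₂]³ / ([J]·[M₂Z]²) = 3.8e-5.
(0.053)·([XY₂])³ / ((0.36)·(0.0014)²) = 3.8e-5
[XY₂]³ = 5.06e-10 ⇒ [XY₂] = 8.0e-4 M

[XY₂] = 8.0e-4 M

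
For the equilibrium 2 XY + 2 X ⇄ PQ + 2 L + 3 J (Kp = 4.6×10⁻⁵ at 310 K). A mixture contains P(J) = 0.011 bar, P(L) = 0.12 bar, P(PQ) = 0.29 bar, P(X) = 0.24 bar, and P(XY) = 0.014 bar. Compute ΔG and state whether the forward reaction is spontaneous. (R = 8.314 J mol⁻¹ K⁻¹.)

Qp = P(PQ)·P(L)²·P(J)³ / (P(XY)²·P(X)²) = (0.29)·(0.12)²·(0.011)³ / ((0.014)²·(0.24)²) = 4.92×10⁻⁴
ΔG = RT ln(Qp/Kp) = (8.314 J mol⁻¹ K⁻¹)(310 K) × ln(4.92×10⁻⁴/4.6×10⁻⁵)
   = (2.577 kJ/mol)(2.370) = 6.11 kJ/mol
ΔG > 0, so the forward reaction is non-spontaneous (proceeds in reverse).

ΔG = 6.11 kJ/mol; the forward reaction is non-spontaneous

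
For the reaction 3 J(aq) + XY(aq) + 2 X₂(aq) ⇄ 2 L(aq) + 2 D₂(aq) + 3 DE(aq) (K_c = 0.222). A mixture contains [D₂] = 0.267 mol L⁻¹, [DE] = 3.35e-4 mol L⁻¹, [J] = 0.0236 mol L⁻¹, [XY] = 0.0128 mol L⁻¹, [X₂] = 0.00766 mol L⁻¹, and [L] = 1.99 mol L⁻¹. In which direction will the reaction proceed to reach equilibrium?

Q_c = [L]²·[D₂]²·[DE]³ / ([J]³·[XY]·[X₂]²) = (1.99)²·(0.267)²·(3.35e-4)³ / ((0.0236)³·(0.0128)·(0.00766)²) = 1.08
Q_c = 1.08 > K_c = 0.222, so the reverse reaction proceeds.

reverse (toward reactants)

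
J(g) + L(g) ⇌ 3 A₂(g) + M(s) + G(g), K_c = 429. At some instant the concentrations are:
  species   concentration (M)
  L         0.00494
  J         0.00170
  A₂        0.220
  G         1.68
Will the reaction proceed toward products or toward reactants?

(M is a pure solid — omitted from Q_c.)
Q_c = [A₂]³·[G] / ([J]·[L]) = (0.220)³·(1.68) / ((0.00170)·(0.00494)) = 2130
Q_c = 2130 > K_c = 429, so the reverse reaction proceeds.

in the reverse direction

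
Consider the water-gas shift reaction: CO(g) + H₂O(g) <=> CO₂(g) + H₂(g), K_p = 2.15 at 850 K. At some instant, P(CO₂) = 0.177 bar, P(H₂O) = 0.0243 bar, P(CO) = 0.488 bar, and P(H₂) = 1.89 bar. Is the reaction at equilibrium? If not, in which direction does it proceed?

Q_p = P(CO₂)·P(H₂) / (P(CO)·P(H₂O)) = (0.177)·(1.89) / ((0.488)·(0.0243)) = 28.2
Q_p = 28.2 > K_p = 2.15, so the reverse reaction proceeds.

to the left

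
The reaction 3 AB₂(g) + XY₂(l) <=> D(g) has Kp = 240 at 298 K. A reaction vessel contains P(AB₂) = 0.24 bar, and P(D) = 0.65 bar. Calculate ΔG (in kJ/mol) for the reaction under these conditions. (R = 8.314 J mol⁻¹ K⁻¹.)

(XY₂ is a pure liquid — omitted from Qp.)
Qp = P(D) / P(AB₂)³ = (0.65) / (0.24)³ = 47.0
ΔG = RT ln(Qp/Kp) = (8.314 J mol⁻¹ K⁻¹)(298 K) × ln(47.0/240)
   = (2.478 kJ/mol)(-1.630) = -4.04 kJ/mol
ΔG < 0, so the forward reaction is spontaneous (proceeds forward).

ΔG = -4.04 kJ/mol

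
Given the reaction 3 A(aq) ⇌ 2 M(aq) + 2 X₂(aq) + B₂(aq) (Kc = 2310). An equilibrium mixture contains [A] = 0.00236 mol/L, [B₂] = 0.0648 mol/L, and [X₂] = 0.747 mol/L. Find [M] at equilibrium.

At equilibrium, Kc = [M]²·[X₂]²·[B₂] / [A]³ = 2310.
([M])²·(0.747)²·(0.0648) / (0.00236)³ = 2310
[M]² = 8.40×10⁻⁴ ⇒ [M] = 0.0290 mol/L

[M] = 0.0290 mol/L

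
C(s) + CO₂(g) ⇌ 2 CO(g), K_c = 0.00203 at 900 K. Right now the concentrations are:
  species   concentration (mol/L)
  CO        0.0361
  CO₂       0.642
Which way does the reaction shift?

(C is a pure solid — omitted from Q_c.)
Q_c = [CO]² / [CO₂] = (0.0361)² / (0.642) = 0.00203
Q_c = 0.00203 = K_c, so the system is already at equilibrium.

no net change (already at equilibrium)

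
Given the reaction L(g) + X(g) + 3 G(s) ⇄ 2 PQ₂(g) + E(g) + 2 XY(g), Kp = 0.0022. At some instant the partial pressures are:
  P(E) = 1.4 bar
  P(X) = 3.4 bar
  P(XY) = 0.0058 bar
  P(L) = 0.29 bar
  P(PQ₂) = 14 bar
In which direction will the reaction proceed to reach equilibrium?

(G is a pure solid — omitted from Qp.)
Qp = P(PQ₂)²·P(E)·P(XY)² / (P(L)·P(X)) = (14)²·(1.4)·(0.0058)² / ((0.29)·(3.4)) = 0.0094
Qp = 0.0094 > Kp = 0.0022, so the reverse reaction proceeds.

reverse (toward reactants)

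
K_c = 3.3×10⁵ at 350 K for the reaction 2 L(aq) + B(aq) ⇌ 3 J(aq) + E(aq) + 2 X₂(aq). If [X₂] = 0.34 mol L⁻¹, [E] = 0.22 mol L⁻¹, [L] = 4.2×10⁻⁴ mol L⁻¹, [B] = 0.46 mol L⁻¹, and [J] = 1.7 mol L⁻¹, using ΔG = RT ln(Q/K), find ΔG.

Q_c = [J]³·[E]·[X₂]² / ([L]²·[B]) = (1.7)³·(0.22)·(0.34)² / ((4.2×10⁻⁴)²·(0.46)) = 1.54×10⁶
ΔG = RT ln(Q_c/K_c) = (8.314 J mol⁻¹ K⁻¹)(350 K) × ln(1.54×10⁶/3.3×10⁵)
   = (2.910 kJ/mol)(1.540) = 4.48 kJ/mol
ΔG > 0, so the forward reaction is non-spontaneous (proceeds in reverse).

ΔG = 4.48 kJ/mol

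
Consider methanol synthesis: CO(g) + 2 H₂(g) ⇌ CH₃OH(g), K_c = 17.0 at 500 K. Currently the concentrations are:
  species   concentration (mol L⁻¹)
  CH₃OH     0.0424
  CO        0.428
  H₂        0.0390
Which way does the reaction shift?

reverse (toward reactants)

Q_c = [CH₃OH] / ([CO]·[H₂]²) = (0.0424) / ((0.428)·(0.0390)²) = 65.1
Q_c = 65.1 > K_c = 17.0, so the reverse reaction proceeds.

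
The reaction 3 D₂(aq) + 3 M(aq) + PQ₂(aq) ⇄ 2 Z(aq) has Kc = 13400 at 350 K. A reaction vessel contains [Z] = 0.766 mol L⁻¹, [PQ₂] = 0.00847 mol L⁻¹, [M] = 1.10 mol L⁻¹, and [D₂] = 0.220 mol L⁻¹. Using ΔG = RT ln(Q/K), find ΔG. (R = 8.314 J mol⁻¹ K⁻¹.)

Qc = [Z]² / ([D₂]³·[M]³·[PQ₂]) = (0.766)² / ((0.220)³·(1.10)³·(0.00847)) = 4890
ΔG = RT ln(Qc/Kc) = (8.314 J mol⁻¹ K⁻¹)(350 K) × ln(4890/13400)
   = (2.910 kJ/mol)(-1.008) = -2.93 kJ/mol
ΔG < 0, so the forward reaction is spontaneous (proceeds forward).

ΔG = -2.93 kJ/mol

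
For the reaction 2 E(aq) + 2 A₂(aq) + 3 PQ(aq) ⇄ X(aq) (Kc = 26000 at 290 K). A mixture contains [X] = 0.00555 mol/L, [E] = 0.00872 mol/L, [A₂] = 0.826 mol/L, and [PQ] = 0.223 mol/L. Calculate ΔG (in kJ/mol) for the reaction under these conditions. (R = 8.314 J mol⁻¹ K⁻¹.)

ΔG = -2.39 kJ/mol

Qc = [X] / ([E]²·[A₂]²·[PQ]³) = (0.00555) / ((0.00872)²·(0.826)²·(0.223)³) = 9650
ΔG = RT ln(Qc/Kc) = (8.314 J mol⁻¹ K⁻¹)(290 K) × ln(9650/26000)
   = (2.411 kJ/mol)(-0.9911) = -2.39 kJ/mol
ΔG < 0, so the forward reaction is spontaneous (proceeds forward).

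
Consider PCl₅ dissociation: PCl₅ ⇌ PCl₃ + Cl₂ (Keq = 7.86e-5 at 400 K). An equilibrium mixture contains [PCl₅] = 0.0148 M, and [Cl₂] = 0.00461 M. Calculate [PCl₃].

At equilibrium, Keq = [PCl₃]·[Cl₂] / [PCl₅] = 7.86e-5.
([PCl₃])·(0.00461) / (0.0148) = 7.86e-5
[PCl₃] = 2.52e-4 M

[PCl₃] = 2.52e-4 M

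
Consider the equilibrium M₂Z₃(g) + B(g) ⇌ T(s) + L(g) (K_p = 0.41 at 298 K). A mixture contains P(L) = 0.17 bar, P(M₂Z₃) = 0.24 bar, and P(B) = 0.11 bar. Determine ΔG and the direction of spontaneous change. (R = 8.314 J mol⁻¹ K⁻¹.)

ΔG = 6.82 kJ/mol; the forward reaction is non-spontaneous

(T is a pure solid — omitted from Q_p.)
Q_p = P(L) / (P(M₂Z₃)·P(B)) = (0.17) / ((0.24)·(0.11)) = 6.44
ΔG = RT ln(Q_p/K_p) = (8.314 J mol⁻¹ K⁻¹)(298 K) × ln(6.44/0.41)
   = (2.478 kJ/mol)(2.754) = 6.82 kJ/mol
ΔG > 0, so the forward reaction is non-spontaneous (proceeds in reverse).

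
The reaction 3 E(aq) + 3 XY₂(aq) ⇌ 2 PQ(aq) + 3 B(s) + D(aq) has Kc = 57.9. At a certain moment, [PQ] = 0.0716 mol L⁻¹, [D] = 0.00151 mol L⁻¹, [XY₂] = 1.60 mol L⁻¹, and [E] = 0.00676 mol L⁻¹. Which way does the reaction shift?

(B is a pure solid — omitted from Qc.)
Qc = [PQ]²·[D] / ([E]³·[XY₂]³) = (0.0716)²·(0.00151) / ((0.00676)³·(1.60)³) = 6.12
Qc = 6.12 < Kc = 57.9, so the forward reaction proceeds.

to the right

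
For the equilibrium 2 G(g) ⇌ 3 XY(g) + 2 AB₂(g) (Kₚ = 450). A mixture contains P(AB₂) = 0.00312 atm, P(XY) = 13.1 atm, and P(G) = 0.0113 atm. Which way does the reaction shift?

Qₚ = P(XY)³·P(AB₂)² / P(G)² = (13.1)³·(0.00312)² / (0.0113)² = 171
Qₚ = 171 < Kₚ = 450, so the forward reaction proceeds.

in the forward direction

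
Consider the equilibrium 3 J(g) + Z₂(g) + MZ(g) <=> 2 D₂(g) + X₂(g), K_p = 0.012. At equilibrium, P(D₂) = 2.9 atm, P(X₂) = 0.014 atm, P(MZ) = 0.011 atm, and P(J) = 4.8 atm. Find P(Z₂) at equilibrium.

At equilibrium, K_p = P(D₂)²·P(X₂) / (P(J)³·P(Z₂)·P(MZ)) = 0.012.
(2.9)²·(0.014) / ((4.8)³·(P(Z₂))·(0.011)) = 0.012
P(Z₂) = 8.07 = 8.1 atm

P(Z₂) = 8.1 atm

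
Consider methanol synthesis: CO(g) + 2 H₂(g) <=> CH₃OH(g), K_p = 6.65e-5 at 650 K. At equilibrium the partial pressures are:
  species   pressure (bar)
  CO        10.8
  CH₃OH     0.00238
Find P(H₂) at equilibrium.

P(H₂) = 1.82 bar

At equilibrium, K_p = P(CH₃OH) / (P(CO)·P(H₂)²) = 6.65e-5.
(0.00238) / ((10.8)·(P(H₂))²) = 6.65e-5
P(H₂)² = 3.31 ⇒ P(H₂) = 1.82 bar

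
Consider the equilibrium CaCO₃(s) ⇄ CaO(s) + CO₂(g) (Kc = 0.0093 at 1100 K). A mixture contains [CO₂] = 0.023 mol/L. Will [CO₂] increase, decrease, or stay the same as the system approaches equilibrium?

(CaCO₃, CaO are pure solids — omitted from Qc.)
Qc = [CO₂] = 0.023
Qc = 0.023 > Kc = 0.0093: net reverse reaction.
CO₂ is a product, so it decreases.

decrease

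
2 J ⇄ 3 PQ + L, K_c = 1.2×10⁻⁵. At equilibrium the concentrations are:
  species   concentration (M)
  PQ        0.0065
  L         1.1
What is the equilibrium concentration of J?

[J] = 0.16 M

At equilibrium, K_c = [PQ]³·[L] / [J]² = 1.2×10⁻⁵.
(0.0065)³·(1.1) / ([J])² = 1.2×10⁻⁵
[J]² = 0.0252 ⇒ [J] = 0.16 M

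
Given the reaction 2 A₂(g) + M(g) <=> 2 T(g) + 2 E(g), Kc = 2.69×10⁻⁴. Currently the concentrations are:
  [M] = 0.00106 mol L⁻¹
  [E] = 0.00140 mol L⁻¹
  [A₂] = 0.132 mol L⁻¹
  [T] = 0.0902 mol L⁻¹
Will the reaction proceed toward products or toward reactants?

toward reactants

Qc = [T]²·[E]² / ([A₂]²·[M]) = (0.0902)²·(0.00140)² / ((0.132)²·(0.00106)) = 8.63×10⁻⁴
Qc = 8.63×10⁻⁴ > Kc = 2.69×10⁻⁴, so the reverse reaction proceeds.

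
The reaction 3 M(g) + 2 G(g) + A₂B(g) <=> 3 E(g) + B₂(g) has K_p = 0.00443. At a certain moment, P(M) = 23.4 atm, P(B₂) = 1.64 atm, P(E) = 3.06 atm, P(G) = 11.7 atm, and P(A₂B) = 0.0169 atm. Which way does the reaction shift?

to the right

Q_p = P(E)³·P(B₂) / (P(M)³·P(G)²·P(A₂B)) = (3.06)³·(1.64) / ((23.4)³·(11.7)²·(0.0169)) = 0.00159
Q_p = 0.00159 < K_p = 0.00443, so the forward reaction proceeds.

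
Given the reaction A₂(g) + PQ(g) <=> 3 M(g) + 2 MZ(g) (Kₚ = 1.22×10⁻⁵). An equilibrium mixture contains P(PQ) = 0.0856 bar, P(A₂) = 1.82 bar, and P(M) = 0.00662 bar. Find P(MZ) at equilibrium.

P(MZ) = 2.56 bar

At equilibrium, Kₚ = P(M)³·P(MZ)² / (P(A₂)·P(PQ)) = 1.22×10⁻⁵.
(0.00662)³·(P(MZ))² / ((1.82)·(0.0856)) = 1.22×10⁻⁵
P(MZ)² = 6.55 ⇒ P(MZ) = 2.56 bar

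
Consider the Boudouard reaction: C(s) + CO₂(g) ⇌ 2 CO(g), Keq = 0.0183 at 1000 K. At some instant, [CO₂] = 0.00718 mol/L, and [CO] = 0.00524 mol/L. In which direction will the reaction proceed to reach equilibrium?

toward products

(C is a pure solid — omitted from Q.)
Q = [CO]² / [CO₂] = (0.00524)² / (0.00718) = 0.00382
Q = 0.00382 < Keq = 0.0183, so the forward reaction proceeds.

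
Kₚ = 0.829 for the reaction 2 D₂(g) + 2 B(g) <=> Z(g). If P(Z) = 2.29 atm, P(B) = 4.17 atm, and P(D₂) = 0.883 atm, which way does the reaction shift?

Qₚ = P(Z) / (P(D₂)²·P(B)²) = (2.29) / ((0.883)²·(4.17)²) = 0.169
Qₚ = 0.169 < Kₚ = 0.829, so the forward reaction proceeds.

toward products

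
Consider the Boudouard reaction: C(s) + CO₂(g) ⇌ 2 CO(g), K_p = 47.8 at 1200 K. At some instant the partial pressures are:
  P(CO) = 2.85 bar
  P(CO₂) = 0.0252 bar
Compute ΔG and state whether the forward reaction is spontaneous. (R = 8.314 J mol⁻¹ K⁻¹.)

(C is a pure solid — omitted from Q_p.)
Q_p = P(CO)² / P(CO₂) = (2.85)² / (0.0252) = 322
ΔG = RT ln(Q_p/K_p) = (8.314 J mol⁻¹ K⁻¹)(1200 K) × ln(322/47.8)
   = (9.977 kJ/mol)(1.908) = 19.0 kJ/mol
ΔG > 0, so the forward reaction is non-spontaneous (proceeds in reverse).

ΔG = 19.0 kJ/mol; the forward reaction is non-spontaneous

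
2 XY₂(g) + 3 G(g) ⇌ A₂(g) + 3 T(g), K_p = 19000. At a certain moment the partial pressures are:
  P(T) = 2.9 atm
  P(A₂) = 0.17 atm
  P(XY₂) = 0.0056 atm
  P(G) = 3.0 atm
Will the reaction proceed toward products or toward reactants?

forward (toward products)

Q_p = P(A₂)·P(T)³ / (P(XY₂)²·P(G)³) = (0.17)·(2.9)³ / ((0.0056)²·(3.0)³) = 4900
Q_p = 4900 < K_p = 19000, so the forward reaction proceeds.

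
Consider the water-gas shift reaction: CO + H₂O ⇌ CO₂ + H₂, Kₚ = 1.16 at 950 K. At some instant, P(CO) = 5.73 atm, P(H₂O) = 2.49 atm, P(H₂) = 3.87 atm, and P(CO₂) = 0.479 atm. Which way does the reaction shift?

toward products

Qₚ = P(CO₂)·P(H₂) / (P(CO)·P(H₂O)) = (0.479)·(3.87) / ((5.73)·(2.49)) = 0.130
Qₚ = 0.130 < Kₚ = 1.16, so the forward reaction proceeds.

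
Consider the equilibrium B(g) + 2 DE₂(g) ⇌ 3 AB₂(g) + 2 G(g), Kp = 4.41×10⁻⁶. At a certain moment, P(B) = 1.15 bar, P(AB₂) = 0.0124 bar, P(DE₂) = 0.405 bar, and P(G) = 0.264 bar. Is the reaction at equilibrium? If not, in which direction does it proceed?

Qp = P(AB₂)³·P(G)² / (P(B)·P(DE₂)²) = (0.0124)³·(0.264)² / ((1.15)·(0.405)²) = 7.04×10⁻⁷
Qp = 7.04×10⁻⁷ < Kp = 4.41×10⁻⁶, so the forward reaction proceeds.

in the forward direction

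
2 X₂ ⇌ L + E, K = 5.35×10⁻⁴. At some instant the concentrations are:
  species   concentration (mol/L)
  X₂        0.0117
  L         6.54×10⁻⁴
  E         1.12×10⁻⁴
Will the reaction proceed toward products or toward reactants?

Q = [L]·[E] / [X₂]² = (6.54×10⁻⁴)·(1.12×10⁻⁴) / (0.0117)² = 5.35×10⁻⁴
Q = 5.35×10⁻⁴ = K, so the system is already at equilibrium.

no net change (already at equilibrium)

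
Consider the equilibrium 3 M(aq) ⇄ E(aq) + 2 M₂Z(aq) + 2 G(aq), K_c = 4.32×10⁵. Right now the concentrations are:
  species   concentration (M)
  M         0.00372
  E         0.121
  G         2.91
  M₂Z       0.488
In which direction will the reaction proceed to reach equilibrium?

Q_c = [E]·[M₂Z]²·[G]² / [M]³ = (0.121)·(0.488)²·(2.91)² / (0.00372)³ = 4.74×10⁶
Q_c = 4.74×10⁶ > K_c = 4.32×10⁵, so the reverse reaction proceeds.

in the reverse direction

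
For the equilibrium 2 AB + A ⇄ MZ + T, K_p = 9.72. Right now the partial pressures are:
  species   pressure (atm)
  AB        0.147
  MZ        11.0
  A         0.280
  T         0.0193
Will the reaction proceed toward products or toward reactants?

Q_p = P(MZ)·P(T) / (P(AB)²·P(A)) = (11.0)·(0.0193) / ((0.147)²·(0.280)) = 35.1
Q_p = 35.1 > K_p = 9.72, so the reverse reaction proceeds.

in the reverse direction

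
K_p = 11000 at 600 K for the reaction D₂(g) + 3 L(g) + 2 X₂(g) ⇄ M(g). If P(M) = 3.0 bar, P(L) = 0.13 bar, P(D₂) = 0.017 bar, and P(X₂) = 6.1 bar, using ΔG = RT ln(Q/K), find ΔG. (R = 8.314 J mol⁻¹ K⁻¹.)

ΔG = -8.12 kJ/mol

Q_p = P(M) / (P(D₂)·P(L)³·P(X₂)²) = (3.0) / ((0.017)·(0.13)³·(6.1)²) = 2160
ΔG = RT ln(Q_p/K_p) = (8.314 J mol⁻¹ K⁻¹)(600 K) × ln(2160/11000)
   = (4.988 kJ/mol)(-1.628) = -8.12 kJ/mol
ΔG < 0, so the forward reaction is spontaneous (proceeds forward).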